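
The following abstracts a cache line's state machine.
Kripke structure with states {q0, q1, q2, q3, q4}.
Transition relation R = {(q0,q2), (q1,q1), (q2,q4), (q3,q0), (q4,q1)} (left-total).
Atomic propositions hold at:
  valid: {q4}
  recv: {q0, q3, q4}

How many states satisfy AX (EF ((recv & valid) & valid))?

3

Sat(recv & valid) = {q4}
Sat((recv & valid) & valid) = {q4}
EF ((recv & valid) & valid): least fixpoint, start Z0 = {q4}, add states with some successor in Z. Z1 = {q2, q4}; Z2 = {q0, q2, q4}; Z3 = {q0, q2, q3, q4}; fixed.
Sat(EF ((recv & valid) & valid)) = {q0, q2, q3, q4}
Sat(AX (EF ((recv & valid) & valid))) = {s : every successor in {q0, q2, q3, q4}} = {q0, q2, q3}
|Sat(AX (EF ((recv & valid) & valid)))| = |{q0, q2, q3}| = 3.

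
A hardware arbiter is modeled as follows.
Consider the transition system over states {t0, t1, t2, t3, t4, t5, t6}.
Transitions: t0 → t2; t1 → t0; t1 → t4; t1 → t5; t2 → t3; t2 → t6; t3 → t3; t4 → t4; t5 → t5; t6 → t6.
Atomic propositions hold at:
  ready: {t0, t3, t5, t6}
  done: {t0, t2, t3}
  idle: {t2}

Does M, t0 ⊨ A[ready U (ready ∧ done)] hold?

Sat(ready ∧ done) = {t0, t3}
A[ready U (ready ∧ done)]: least fixpoint, start Z0 = Sat((ready ∧ done)) = {t0, t3}, add states in Sat(ready) with every successor in Z. Already a fixed point.
Sat(A[ready U (ready ∧ done)]) = {t0, t3}
t0 ∈ Sat(A[ready U (ready ∧ done)]) = {t0, t3}, so the formula holds at t0.

Yes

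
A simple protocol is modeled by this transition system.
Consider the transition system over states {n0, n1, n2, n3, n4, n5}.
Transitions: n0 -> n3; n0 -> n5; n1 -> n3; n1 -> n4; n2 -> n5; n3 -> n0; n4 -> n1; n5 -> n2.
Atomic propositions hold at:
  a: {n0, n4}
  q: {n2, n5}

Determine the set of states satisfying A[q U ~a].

{n1, n2, n3, n5}

Sat(~a) = {n1, n2, n3, n5}
A[q U ~a]: least fixpoint, start Z0 = Sat(~a) = {n1, n2, n3, n5}, add states in Sat(q) with every successor in Z. Already a fixed point.
Sat(A[q U ~a]) = {n1, n2, n3, n5}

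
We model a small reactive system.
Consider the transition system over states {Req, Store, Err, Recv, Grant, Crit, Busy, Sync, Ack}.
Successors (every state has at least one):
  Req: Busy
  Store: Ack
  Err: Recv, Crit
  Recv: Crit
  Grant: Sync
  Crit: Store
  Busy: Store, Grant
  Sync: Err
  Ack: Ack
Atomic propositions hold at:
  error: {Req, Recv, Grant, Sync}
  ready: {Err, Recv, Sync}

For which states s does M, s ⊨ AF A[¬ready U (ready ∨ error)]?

Sat(¬ready) = {Req, Store, Grant, Crit, Busy, Ack}
Sat(ready ∨ error) = {Req, Err, Recv, Grant, Sync}
A[¬ready U (ready ∨ error)]: least fixpoint, start Z0 = Sat((ready ∨ error)) = {Req, Err, Recv, Grant, Sync}, add states in Sat(¬ready) with every successor in Z. Already a fixed point.
Sat(A[¬ready U (ready ∨ error)]) = {Req, Err, Recv, Grant, Sync}
AF A[¬ready U (ready ∨ error)]: least fixpoint, start Z0 = {Req, Err, Recv, Grant, Sync}, add states with every successor in Z. Already a fixed point.
Sat(AF A[¬ready U (ready ∨ error)]) = {Req, Err, Recv, Grant, Sync}

{Req, Err, Recv, Grant, Sync}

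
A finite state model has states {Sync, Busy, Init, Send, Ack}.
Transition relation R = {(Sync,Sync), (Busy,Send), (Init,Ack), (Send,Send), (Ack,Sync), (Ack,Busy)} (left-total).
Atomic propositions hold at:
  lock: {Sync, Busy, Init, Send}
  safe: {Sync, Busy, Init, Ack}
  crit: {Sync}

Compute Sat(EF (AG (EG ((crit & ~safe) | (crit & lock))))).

Sat(~safe) = {Send}
Sat(crit & ~safe) = ∅
Sat(crit & lock) = {Sync}
Sat((crit & ~safe) | (crit & lock)) = {Sync}
EG ((crit & ~safe) | (crit & lock)): greatest fixpoint, start Z0 = {Sync}, keep only states in Sat with some successor in Z. Already a fixed point.
Sat(EG ((crit & ~safe) | (crit & lock))) = {Sync}
AG (EG ((crit & ~safe) | (crit & lock))): greatest fixpoint, start Z0 = {Sync}, keep only states in Sat with every successor in Z. Already a fixed point.
Sat(AG (EG ((crit & ~safe) | (crit & lock)))) = {Sync}
EF (AG (EG ((crit & ~safe) | (crit & lock)))): least fixpoint, start Z0 = {Sync}, add states with some successor in Z. Z1 = {Sync, Ack}; Z2 = {Sync, Init, Ack}; fixed.
Sat(EF (AG (EG ((crit & ~safe) | (crit & lock))))) = {Sync, Init, Ack}

{Sync, Init, Ack}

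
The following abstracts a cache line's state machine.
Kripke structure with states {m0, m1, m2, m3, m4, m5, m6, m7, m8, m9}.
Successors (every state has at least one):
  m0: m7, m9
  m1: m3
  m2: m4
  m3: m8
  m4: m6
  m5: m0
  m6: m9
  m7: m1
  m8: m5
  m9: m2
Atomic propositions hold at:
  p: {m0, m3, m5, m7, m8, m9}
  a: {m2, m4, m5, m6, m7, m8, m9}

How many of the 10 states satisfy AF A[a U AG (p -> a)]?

4

Sat(p -> a) = {m1, m2, m4, m5, m6, m7, m8, m9}
AG (p -> a): greatest fixpoint, start Z0 = {m1, m2, m4, m5, m6, m7, m8, m9}, keep only states in Sat with every successor in Z. Z1 = {m2, m4, m6, m7, m8, m9}; Z2 = {m2, m4, m6, m9}; fixed.
Sat(AG (p -> a)) = {m2, m4, m6, m9}
A[a U AG (p -> a)]: least fixpoint, start Z0 = Sat(AG (p -> a)) = {m2, m4, m6, m9}, add states in Sat(a) with every successor in Z. Already a fixed point.
Sat(A[a U AG (p -> a)]) = {m2, m4, m6, m9}
AF A[a U AG (p -> a)]: least fixpoint, start Z0 = {m2, m4, m6, m9}, add states with every successor in Z. Already a fixed point.
Sat(AF A[a U AG (p -> a)]) = {m2, m4, m6, m9}
|Sat(AF A[a U AG (p -> a)])| = |{m2, m4, m6, m9}| = 4.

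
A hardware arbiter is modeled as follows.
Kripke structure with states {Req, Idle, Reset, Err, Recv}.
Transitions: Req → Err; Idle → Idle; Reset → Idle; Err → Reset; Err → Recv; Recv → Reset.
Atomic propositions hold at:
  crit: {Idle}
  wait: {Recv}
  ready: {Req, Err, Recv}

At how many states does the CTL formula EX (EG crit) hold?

EG crit: greatest fixpoint, start Z0 = {Idle}, keep only states in Sat with some successor in Z. Already a fixed point.
Sat(EG crit) = {Idle}
Sat(EX (EG crit)) = {s : some successor in {Idle}} = {Idle, Reset}
|Sat(EX (EG crit))| = |{Idle, Reset}| = 2.

2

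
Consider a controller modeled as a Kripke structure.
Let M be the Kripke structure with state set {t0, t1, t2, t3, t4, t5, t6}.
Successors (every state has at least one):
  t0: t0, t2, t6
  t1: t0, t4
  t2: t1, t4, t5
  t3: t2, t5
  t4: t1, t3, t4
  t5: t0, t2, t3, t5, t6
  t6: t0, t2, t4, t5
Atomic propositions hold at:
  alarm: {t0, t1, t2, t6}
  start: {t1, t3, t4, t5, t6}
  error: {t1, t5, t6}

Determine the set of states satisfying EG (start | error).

{t1, t3, t4, t5, t6}

Sat(start | error) = {t1, t3, t4, t5, t6}
EG (start | error): greatest fixpoint, start Z0 = {t1, t3, t4, t5, t6}, keep only states in Sat with some successor in Z. Already a fixed point.
Sat(EG (start | error)) = {t1, t3, t4, t5, t6}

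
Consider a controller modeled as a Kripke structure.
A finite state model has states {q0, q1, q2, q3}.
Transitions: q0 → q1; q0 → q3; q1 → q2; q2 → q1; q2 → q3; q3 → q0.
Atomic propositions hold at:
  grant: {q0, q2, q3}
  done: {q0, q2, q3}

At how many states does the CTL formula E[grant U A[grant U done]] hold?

A[grant U done]: least fixpoint, start Z0 = Sat(done) = {q0, q2, q3}, add states in Sat(grant) with every successor in Z. Already a fixed point.
Sat(A[grant U done]) = {q0, q2, q3}
E[grant U A[grant U done]]: least fixpoint, start Z0 = Sat(A[grant U done]) = {q0, q2, q3}, add states in Sat(grant) with some successor in Z. Already a fixed point.
Sat(E[grant U A[grant U done]]) = {q0, q2, q3}
|Sat(E[grant U A[grant U done]])| = |{q0, q2, q3}| = 3.

3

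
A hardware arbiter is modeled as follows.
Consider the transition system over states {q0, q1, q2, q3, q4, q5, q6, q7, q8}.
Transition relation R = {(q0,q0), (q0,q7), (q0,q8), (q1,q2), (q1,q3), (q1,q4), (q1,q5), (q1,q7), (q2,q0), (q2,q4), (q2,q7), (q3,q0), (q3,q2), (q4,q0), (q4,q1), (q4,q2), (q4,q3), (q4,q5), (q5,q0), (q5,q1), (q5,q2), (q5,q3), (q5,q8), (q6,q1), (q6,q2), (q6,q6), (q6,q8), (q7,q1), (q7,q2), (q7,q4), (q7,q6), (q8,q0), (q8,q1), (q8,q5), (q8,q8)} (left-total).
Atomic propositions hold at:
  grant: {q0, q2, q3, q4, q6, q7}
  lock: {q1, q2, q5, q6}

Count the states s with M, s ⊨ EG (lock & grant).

1

Sat(lock & grant) = {q2, q6}
EG (lock & grant): greatest fixpoint, start Z0 = {q2, q6}, keep only states in Sat with some successor in Z. Z1 = {q6}; fixed.
Sat(EG (lock & grant)) = {q6}
|Sat(EG (lock & grant))| = |{q6}| = 1.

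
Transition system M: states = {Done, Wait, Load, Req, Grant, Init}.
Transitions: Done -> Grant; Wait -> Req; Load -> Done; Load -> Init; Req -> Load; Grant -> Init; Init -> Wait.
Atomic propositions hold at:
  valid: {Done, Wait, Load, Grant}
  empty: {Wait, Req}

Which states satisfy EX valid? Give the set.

Sat(EX valid) = {s : some successor in {Done, Wait, Load, Grant}} = {Done, Load, Req, Init}

{Done, Load, Req, Init}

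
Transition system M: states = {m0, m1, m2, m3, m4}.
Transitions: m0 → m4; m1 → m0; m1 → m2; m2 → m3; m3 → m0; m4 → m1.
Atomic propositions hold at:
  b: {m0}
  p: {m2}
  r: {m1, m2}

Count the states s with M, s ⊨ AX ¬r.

3

Sat(¬r) = {m0, m3, m4}
Sat(AX ¬r) = {s : every successor in {m0, m3, m4}} = {m0, m2, m3}
|Sat(AX ¬r)| = |{m0, m2, m3}| = 3.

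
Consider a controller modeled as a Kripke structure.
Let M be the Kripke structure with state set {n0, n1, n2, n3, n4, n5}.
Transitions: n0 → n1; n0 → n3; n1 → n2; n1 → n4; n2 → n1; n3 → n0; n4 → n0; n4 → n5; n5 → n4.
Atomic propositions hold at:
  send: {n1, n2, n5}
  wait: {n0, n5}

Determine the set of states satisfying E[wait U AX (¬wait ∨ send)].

Sat(¬wait) = {n1, n2, n3, n4}
Sat(¬wait ∨ send) = {n1, n2, n3, n4, n5}
Sat(AX (¬wait ∨ send)) = {s : every successor in {n1, n2, n3, n4, n5}} = {n0, n1, n2, n5}
E[wait U AX (¬wait ∨ send)]: least fixpoint, start Z0 = Sat(AX (¬wait ∨ send)) = {n0, n1, n2, n5}, add states in Sat(wait) with some successor in Z. Already a fixed point.
Sat(E[wait U AX (¬wait ∨ send)]) = {n0, n1, n2, n5}

{n0, n1, n2, n5}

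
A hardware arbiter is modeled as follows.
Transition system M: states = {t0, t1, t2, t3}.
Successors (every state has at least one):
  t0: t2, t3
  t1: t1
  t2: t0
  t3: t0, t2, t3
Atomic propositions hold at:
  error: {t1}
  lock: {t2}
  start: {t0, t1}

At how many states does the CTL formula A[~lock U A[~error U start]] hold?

3

Sat(~lock) = {t0, t1, t3}
Sat(~error) = {t0, t2, t3}
A[~error U start]: least fixpoint, start Z0 = Sat(start) = {t0, t1}, add states in Sat(~error) with every successor in Z. Z1 = {t0, t1, t2}; fixed.
Sat(A[~error U start]) = {t0, t1, t2}
A[~lock U A[~error U start]]: least fixpoint, start Z0 = Sat(A[~error U start]) = {t0, t1, t2}, add states in Sat(~lock) with every successor in Z. Already a fixed point.
Sat(A[~lock U A[~error U start]]) = {t0, t1, t2}
|Sat(A[~lock U A[~error U start]])| = |{t0, t1, t2}| = 3.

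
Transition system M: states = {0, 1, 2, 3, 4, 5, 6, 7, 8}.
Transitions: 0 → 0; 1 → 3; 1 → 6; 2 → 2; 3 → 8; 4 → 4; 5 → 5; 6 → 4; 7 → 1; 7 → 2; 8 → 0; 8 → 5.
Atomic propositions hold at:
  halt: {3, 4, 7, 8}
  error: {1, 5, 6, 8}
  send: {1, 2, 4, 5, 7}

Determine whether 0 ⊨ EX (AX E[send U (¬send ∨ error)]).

Sat(¬send) = {0, 3, 6, 8}
Sat(¬send ∨ error) = {0, 1, 3, 5, 6, 8}
E[send U (¬send ∨ error)]: least fixpoint, start Z0 = Sat((¬send ∨ error)) = {0, 1, 3, 5, 6, 8}, add states in Sat(send) with some successor in Z. Z1 = {0, 1, 3, 5, 6, 7, 8}; fixed.
Sat(E[send U (¬send ∨ error)]) = {0, 1, 3, 5, 6, 7, 8}
Sat(AX E[send U (¬send ∨ error)]) = {s : every successor in {0, 1, 3, 5, 6, 7, 8}} = {0, 1, 3, 5, 8}
Sat(EX (AX E[send U (¬send ∨ error)])) = {s : some successor in {0, 1, 3, 5, 8}} = {0, 1, 3, 5, 7, 8}
0 ∈ Sat(EX (AX E[send U (¬send ∨ error)])) = {0, 1, 3, 5, 7, 8}, so the formula holds at 0.

Yes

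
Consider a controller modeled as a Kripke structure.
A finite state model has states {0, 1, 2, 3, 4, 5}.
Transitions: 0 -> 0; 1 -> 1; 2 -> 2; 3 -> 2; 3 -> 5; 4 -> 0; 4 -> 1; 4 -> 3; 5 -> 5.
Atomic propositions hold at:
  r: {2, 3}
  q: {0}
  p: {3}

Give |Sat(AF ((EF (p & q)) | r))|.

Sat(p & q) = ∅
EF (p & q): least fixpoint, start Z0 = ∅, add states with some successor in Z. Already a fixed point.
Sat(EF (p & q)) = ∅
Sat((EF (p & q)) | r) = {2, 3}
AF ((EF (p & q)) | r): least fixpoint, start Z0 = {2, 3}, add states with every successor in Z. Already a fixed point.
Sat(AF ((EF (p & q)) | r)) = {2, 3}
|Sat(AF ((EF (p & q)) | r))| = |{2, 3}| = 2.

2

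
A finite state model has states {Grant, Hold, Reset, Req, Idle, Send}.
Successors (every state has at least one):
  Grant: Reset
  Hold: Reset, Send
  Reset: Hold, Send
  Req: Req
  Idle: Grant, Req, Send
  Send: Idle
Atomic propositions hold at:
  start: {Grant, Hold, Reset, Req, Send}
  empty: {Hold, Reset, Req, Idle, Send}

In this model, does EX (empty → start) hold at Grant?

Sat(empty → start) = {Grant, Hold, Reset, Req, Send}
Sat(EX (empty → start)) = {s : some successor in {Grant, Hold, Reset, Req, Send}} = {Grant, Hold, Reset, Req, Idle}
Grant ∈ Sat(EX (empty → start)) = {Grant, Hold, Reset, Req, Idle}, so the formula holds at Grant.

Yes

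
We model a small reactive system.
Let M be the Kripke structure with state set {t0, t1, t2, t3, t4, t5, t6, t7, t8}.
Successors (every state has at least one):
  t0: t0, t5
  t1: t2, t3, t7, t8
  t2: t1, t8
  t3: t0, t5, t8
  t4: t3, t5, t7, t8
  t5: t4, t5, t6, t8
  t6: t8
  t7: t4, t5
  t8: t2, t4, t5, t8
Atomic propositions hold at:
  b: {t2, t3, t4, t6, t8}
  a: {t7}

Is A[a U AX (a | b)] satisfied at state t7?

Sat(a | b) = {t2, t3, t4, t6, t7, t8}
Sat(AX (a | b)) = {s : every successor in {t2, t3, t4, t6, t7, t8}} = {t1, t6}
A[a U AX (a | b)]: least fixpoint, start Z0 = Sat(AX (a | b)) = {t1, t6}, add states in Sat(a) with every successor in Z. Already a fixed point.
Sat(A[a U AX (a | b)]) = {t1, t6}
t7 ∉ Sat(A[a U AX (a | b)]) = {t1, t6}, so the formula does not hold at t7.

No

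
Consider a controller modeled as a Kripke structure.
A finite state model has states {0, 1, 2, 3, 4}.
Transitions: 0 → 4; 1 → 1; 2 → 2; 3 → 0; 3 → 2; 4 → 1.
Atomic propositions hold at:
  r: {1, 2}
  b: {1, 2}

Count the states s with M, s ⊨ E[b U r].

2

E[b U r]: least fixpoint, start Z0 = Sat(r) = {1, 2}, add states in Sat(b) with some successor in Z. Already a fixed point.
Sat(E[b U r]) = {1, 2}
|Sat(E[b U r])| = |{1, 2}| = 2.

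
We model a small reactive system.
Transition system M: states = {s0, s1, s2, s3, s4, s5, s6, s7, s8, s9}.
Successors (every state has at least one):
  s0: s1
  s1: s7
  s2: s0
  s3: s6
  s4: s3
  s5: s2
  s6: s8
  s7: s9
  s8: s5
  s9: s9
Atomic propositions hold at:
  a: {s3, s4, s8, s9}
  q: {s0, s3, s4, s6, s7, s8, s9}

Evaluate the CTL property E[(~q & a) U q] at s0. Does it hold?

Sat(~q) = {s1, s2, s5}
Sat(~q & a) = ∅
E[(~q & a) U q]: least fixpoint, start Z0 = Sat(q) = {s0, s3, s4, s6, s7, s8, s9}, add states in Sat(~q & a) with some successor in Z. Already a fixed point.
Sat(E[(~q & a) U q]) = {s0, s3, s4, s6, s7, s8, s9}
s0 ∈ Sat(E[(~q & a) U q]) = {s0, s3, s4, s6, s7, s8, s9}, so the formula holds at s0.

Yes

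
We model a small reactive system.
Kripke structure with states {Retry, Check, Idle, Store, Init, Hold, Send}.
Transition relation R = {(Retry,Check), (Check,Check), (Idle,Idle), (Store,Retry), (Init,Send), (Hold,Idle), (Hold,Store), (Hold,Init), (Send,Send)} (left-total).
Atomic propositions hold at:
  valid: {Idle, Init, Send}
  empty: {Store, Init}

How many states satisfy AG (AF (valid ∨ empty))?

Sat(valid ∨ empty) = {Idle, Store, Init, Send}
AF (valid ∨ empty): least fixpoint, start Z0 = {Idle, Store, Init, Send}, add states with every successor in Z. Z1 = {Idle, Store, Init, Hold, Send}; fixed.
Sat(AF (valid ∨ empty)) = {Idle, Store, Init, Hold, Send}
AG (AF (valid ∨ empty)): greatest fixpoint, start Z0 = {Idle, Store, Init, Hold, Send}, keep only states in Sat with every successor in Z. Z1 = {Idle, Init, Hold, Send}; Z2 = {Idle, Init, Send}; fixed.
Sat(AG (AF (valid ∨ empty))) = {Idle, Init, Send}
|Sat(AG (AF (valid ∨ empty)))| = |{Idle, Init, Send}| = 3.

3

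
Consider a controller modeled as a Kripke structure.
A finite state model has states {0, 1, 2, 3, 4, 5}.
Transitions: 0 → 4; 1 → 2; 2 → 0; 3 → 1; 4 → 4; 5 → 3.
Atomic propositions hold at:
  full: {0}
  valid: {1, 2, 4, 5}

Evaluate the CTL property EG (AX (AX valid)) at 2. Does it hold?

Sat(AX valid) = {s : every successor in {1, 2, 4, 5}} = {0, 1, 3, 4}
Sat(AX (AX valid)) = {s : every successor in {0, 1, 3, 4}} = {0, 2, 3, 4, 5}
EG (AX (AX valid)): greatest fixpoint, start Z0 = {0, 2, 3, 4, 5}, keep only states in Sat with some successor in Z. Z1 = {0, 2, 4, 5}; Z2 = {0, 2, 4}; fixed.
Sat(EG (AX (AX valid))) = {0, 2, 4}
2 ∈ Sat(EG (AX (AX valid))) = {0, 2, 4}, so the formula holds at 2.

Yes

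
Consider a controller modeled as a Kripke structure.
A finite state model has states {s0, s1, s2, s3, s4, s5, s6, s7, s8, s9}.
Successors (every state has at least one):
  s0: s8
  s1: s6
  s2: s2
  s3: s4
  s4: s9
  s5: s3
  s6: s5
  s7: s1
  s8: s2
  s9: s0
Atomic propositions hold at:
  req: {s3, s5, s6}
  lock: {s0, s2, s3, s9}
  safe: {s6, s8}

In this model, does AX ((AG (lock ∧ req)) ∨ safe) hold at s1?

Sat(lock ∧ req) = {s3}
AG (lock ∧ req): greatest fixpoint, start Z0 = {s3}, keep only states in Sat with every successor in Z. Z1 = ∅; fixed.
Sat(AG (lock ∧ req)) = ∅
Sat((AG (lock ∧ req)) ∨ safe) = {s6, s8}
Sat(AX ((AG (lock ∧ req)) ∨ safe)) = {s : every successor in {s6, s8}} = {s0, s1}
s1 ∈ Sat(AX ((AG (lock ∧ req)) ∨ safe)) = {s0, s1}, so the formula holds at s1.

Yes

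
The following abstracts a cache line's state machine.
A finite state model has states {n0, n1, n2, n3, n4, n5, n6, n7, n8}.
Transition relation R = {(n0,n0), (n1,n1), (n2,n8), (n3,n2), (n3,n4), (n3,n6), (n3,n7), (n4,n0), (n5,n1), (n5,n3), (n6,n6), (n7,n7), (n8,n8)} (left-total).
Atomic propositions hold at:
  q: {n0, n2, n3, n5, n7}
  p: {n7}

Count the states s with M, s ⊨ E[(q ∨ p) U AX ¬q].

Sat(q ∨ p) = {n0, n2, n3, n5, n7}
Sat(¬q) = {n1, n4, n6, n8}
Sat(AX ¬q) = {s : every successor in {n1, n4, n6, n8}} = {n1, n2, n6, n8}
E[(q ∨ p) U AX ¬q]: least fixpoint, start Z0 = Sat(AX ¬q) = {n1, n2, n6, n8}, add states in Sat(q ∨ p) with some successor in Z. Z1 = {n1, n2, n3, n5, n6, n8}; fixed.
Sat(E[(q ∨ p) U AX ¬q]) = {n1, n2, n3, n5, n6, n8}
|Sat(E[(q ∨ p) U AX ¬q])| = |{n1, n2, n3, n5, n6, n8}| = 6.

6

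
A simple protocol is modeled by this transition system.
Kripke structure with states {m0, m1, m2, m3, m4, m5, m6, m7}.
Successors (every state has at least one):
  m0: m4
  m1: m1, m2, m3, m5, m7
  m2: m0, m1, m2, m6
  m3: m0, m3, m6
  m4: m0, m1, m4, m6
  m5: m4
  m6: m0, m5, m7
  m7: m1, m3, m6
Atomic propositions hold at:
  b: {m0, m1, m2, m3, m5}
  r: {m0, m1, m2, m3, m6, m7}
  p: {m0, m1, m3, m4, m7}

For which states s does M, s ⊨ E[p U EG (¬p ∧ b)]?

Sat(¬p) = {m2, m5, m6}
Sat(¬p ∧ b) = {m2, m5}
EG (¬p ∧ b): greatest fixpoint, start Z0 = {m2, m5}, keep only states in Sat with some successor in Z. Z1 = {m2}; fixed.
Sat(EG (¬p ∧ b)) = {m2}
E[p U EG (¬p ∧ b)]: least fixpoint, start Z0 = Sat(EG (¬p ∧ b)) = {m2}, add states in Sat(p) with some successor in Z. Z1 = {m1, m2}; Z2 = {m1, m2, m4, m7}; Z3 = {m0, m1, m2, m4, m7}; Z4 = {m0, m1, m2, m3, m4, m7}; fixed.
Sat(E[p U EG (¬p ∧ b)]) = {m0, m1, m2, m3, m4, m7}

{m0, m1, m2, m3, m4, m7}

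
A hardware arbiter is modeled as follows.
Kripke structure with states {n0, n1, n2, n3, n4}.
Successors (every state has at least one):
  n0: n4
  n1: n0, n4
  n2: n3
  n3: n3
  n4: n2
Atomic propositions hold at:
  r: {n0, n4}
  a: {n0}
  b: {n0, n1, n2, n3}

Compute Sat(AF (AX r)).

Sat(AX r) = {s : every successor in {n0, n4}} = {n0, n1}
AF (AX r): least fixpoint, start Z0 = {n0, n1}, add states with every successor in Z. Already a fixed point.
Sat(AF (AX r)) = {n0, n1}

{n0, n1}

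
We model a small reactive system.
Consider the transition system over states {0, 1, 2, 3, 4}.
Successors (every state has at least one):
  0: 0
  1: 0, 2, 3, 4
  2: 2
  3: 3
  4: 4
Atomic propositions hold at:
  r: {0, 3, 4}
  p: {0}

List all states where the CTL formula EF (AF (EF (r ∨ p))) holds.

{0, 1, 3, 4}

Sat(r ∨ p) = {0, 3, 4}
EF (r ∨ p): least fixpoint, start Z0 = {0, 3, 4}, add states with some successor in Z. Z1 = {0, 1, 3, 4}; fixed.
Sat(EF (r ∨ p)) = {0, 1, 3, 4}
AF (EF (r ∨ p)): least fixpoint, start Z0 = {0, 1, 3, 4}, add states with every successor in Z. Already a fixed point.
Sat(AF (EF (r ∨ p))) = {0, 1, 3, 4}
EF (AF (EF (r ∨ p))): least fixpoint, start Z0 = {0, 1, 3, 4}, add states with some successor in Z. Already a fixed point.
Sat(EF (AF (EF (r ∨ p)))) = {0, 1, 3, 4}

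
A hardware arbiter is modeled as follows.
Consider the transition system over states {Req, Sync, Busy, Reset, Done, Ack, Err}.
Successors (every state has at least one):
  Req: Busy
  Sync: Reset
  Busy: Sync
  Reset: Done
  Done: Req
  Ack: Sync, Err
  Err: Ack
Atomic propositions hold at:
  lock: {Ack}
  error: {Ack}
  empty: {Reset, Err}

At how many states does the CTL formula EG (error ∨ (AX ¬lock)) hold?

6

Sat(¬lock) = {Req, Sync, Busy, Reset, Done, Err}
Sat(AX ¬lock) = {s : every successor in {Req, Sync, Busy, Reset, Done, Err}} = {Req, Sync, Busy, Reset, Done, Ack}
Sat(error ∨ (AX ¬lock)) = {Req, Sync, Busy, Reset, Done, Ack}
EG (error ∨ (AX ¬lock)): greatest fixpoint, start Z0 = {Req, Sync, Busy, Reset, Done, Ack}, keep only states in Sat with some successor in Z. Already a fixed point.
Sat(EG (error ∨ (AX ¬lock))) = {Req, Sync, Busy, Reset, Done, Ack}
|Sat(EG (error ∨ (AX ¬lock)))| = |{Req, Sync, Busy, Reset, Done, Ack}| = 6.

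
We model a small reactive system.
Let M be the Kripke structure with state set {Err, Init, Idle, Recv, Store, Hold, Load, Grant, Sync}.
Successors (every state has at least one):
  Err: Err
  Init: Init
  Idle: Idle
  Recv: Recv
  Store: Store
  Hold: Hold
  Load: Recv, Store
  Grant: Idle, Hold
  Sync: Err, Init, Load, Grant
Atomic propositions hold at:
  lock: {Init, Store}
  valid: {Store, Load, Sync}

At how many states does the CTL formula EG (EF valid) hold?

EF valid: least fixpoint, start Z0 = {Store, Load, Sync}, add states with some successor in Z. Already a fixed point.
Sat(EF valid) = {Store, Load, Sync}
EG (EF valid): greatest fixpoint, start Z0 = {Store, Load, Sync}, keep only states in Sat with some successor in Z. Already a fixed point.
Sat(EG (EF valid)) = {Store, Load, Sync}
|Sat(EG (EF valid))| = |{Store, Load, Sync}| = 3.

3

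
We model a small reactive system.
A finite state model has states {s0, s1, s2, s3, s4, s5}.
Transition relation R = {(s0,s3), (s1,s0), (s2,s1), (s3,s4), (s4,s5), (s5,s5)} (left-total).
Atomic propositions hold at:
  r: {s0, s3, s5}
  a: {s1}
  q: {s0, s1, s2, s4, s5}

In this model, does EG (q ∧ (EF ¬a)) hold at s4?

Yes

Sat(¬a) = {s0, s2, s3, s4, s5}
EF ¬a: least fixpoint, start Z0 = {s0, s2, s3, s4, s5}, add states with some successor in Z. Z1 = {s0, s1, s2, s3, s4, s5}; fixed.
Sat(EF ¬a) = {s0, s1, s2, s3, s4, s5}
Sat(q ∧ (EF ¬a)) = {s0, s1, s2, s4, s5}
EG (q ∧ (EF ¬a)): greatest fixpoint, start Z0 = {s0, s1, s2, s4, s5}, keep only states in Sat with some successor in Z. Z1 = {s1, s2, s4, s5}; Z2 = {s2, s4, s5}; Z3 = {s4, s5}; fixed.
Sat(EG (q ∧ (EF ¬a))) = {s4, s5}
s4 ∈ Sat(EG (q ∧ (EF ¬a))) = {s4, s5}, so the formula holds at s4.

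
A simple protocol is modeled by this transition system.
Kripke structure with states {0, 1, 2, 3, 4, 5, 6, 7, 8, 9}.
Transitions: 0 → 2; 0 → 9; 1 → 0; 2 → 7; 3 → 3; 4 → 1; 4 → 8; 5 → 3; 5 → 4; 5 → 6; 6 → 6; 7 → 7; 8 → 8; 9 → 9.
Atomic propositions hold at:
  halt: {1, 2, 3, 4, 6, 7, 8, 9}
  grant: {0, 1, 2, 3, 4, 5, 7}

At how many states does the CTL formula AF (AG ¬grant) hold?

Sat(¬grant) = {6, 8, 9}
AG ¬grant: greatest fixpoint, start Z0 = {6, 8, 9}, keep only states in Sat with every successor in Z. Already a fixed point.
Sat(AG ¬grant) = {6, 8, 9}
AF (AG ¬grant): least fixpoint, start Z0 = {6, 8, 9}, add states with every successor in Z. Already a fixed point.
Sat(AF (AG ¬grant)) = {6, 8, 9}
|Sat(AF (AG ¬grant))| = |{6, 8, 9}| = 3.

3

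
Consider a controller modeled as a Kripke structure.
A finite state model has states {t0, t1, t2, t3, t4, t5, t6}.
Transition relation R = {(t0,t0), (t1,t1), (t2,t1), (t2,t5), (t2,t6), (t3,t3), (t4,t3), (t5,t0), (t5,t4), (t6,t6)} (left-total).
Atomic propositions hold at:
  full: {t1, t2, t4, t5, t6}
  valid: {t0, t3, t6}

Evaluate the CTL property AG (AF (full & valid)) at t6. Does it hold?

Yes

Sat(full & valid) = {t6}
AF (full & valid): least fixpoint, start Z0 = {t6}, add states with every successor in Z. Already a fixed point.
Sat(AF (full & valid)) = {t6}
AG (AF (full & valid)): greatest fixpoint, start Z0 = {t6}, keep only states in Sat with every successor in Z. Already a fixed point.
Sat(AG (AF (full & valid))) = {t6}
t6 ∈ Sat(AG (AF (full & valid))) = {t6}, so the formula holds at t6.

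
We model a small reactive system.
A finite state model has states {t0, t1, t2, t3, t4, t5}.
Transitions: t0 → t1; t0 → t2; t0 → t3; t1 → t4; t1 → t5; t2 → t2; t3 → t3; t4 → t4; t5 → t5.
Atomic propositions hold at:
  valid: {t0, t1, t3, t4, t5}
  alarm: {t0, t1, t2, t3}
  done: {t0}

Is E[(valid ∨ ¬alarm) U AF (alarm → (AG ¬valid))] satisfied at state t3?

No

Sat(¬alarm) = {t4, t5}
Sat(valid ∨ ¬alarm) = {t0, t1, t3, t4, t5}
Sat(¬valid) = {t2}
AG ¬valid: greatest fixpoint, start Z0 = {t2}, keep only states in Sat with every successor in Z. Already a fixed point.
Sat(AG ¬valid) = {t2}
Sat(alarm → (AG ¬valid)) = {t2, t4, t5}
AF (alarm → (AG ¬valid)): least fixpoint, start Z0 = {t2, t4, t5}, add states with every successor in Z. Z1 = {t1, t2, t4, t5}; fixed.
Sat(AF (alarm → (AG ¬valid))) = {t1, t2, t4, t5}
E[(valid ∨ ¬alarm) U AF (alarm → (AG ¬valid))]: least fixpoint, start Z0 = Sat(AF (alarm → (AG ¬valid))) = {t1, t2, t4, t5}, add states in Sat(valid ∨ ¬alarm) with some successor in Z. Z1 = {t0, t1, t2, t4, t5}; fixed.
Sat(E[(valid ∨ ¬alarm) U AF (alarm → (AG ¬valid))]) = {t0, t1, t2, t4, t5}
t3 ∉ Sat(E[(valid ∨ ¬alarm) U AF (alarm → (AG ¬valid))]) = {t0, t1, t2, t4, t5}, so the formula does not hold at t3.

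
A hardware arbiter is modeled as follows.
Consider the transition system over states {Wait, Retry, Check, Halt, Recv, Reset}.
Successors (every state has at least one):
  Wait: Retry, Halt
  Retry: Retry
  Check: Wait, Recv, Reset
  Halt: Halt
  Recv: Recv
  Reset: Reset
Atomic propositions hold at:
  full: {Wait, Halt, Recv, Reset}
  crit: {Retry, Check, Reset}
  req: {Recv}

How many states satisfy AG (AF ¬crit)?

2

Sat(¬crit) = {Wait, Halt, Recv}
AF ¬crit: least fixpoint, start Z0 = {Wait, Halt, Recv}, add states with every successor in Z. Already a fixed point.
Sat(AF ¬crit) = {Wait, Halt, Recv}
AG (AF ¬crit): greatest fixpoint, start Z0 = {Wait, Halt, Recv}, keep only states in Sat with every successor in Z. Z1 = {Halt, Recv}; fixed.
Sat(AG (AF ¬crit)) = {Halt, Recv}
|Sat(AG (AF ¬crit))| = |{Halt, Recv}| = 2.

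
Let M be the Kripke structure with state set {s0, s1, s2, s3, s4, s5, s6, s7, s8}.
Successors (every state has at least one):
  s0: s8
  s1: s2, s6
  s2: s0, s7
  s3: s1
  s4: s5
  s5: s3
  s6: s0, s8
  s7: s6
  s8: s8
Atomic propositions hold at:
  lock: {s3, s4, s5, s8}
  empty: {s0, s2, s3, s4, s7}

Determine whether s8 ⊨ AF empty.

AF empty: least fixpoint, start Z0 = {s0, s2, s3, s4, s7}, add states with every successor in Z. Z1 = {s0, s2, s3, s4, s5, s7}; fixed.
Sat(AF empty) = {s0, s2, s3, s4, s5, s7}
s8 ∉ Sat(AF empty) = {s0, s2, s3, s4, s5, s7}, so the formula does not hold at s8.

No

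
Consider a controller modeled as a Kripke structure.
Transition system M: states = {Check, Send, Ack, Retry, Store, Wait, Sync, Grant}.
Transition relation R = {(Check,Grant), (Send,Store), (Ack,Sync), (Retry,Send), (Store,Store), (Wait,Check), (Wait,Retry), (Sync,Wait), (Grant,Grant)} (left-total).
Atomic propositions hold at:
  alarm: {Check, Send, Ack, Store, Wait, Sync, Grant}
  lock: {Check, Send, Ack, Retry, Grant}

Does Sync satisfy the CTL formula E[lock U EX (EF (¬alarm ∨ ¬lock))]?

Yes

Sat(¬alarm) = {Retry}
Sat(¬lock) = {Store, Wait, Sync}
Sat(¬alarm ∨ ¬lock) = {Retry, Store, Wait, Sync}
EF (¬alarm ∨ ¬lock): least fixpoint, start Z0 = {Retry, Store, Wait, Sync}, add states with some successor in Z. Z1 = {Send, Ack, Retry, Store, Wait, Sync}; fixed.
Sat(EF (¬alarm ∨ ¬lock)) = {Send, Ack, Retry, Store, Wait, Sync}
Sat(EX (EF (¬alarm ∨ ¬lock))) = {s : some successor in {Send, Ack, Retry, Store, Wait, Sync}} = {Send, Ack, Retry, Store, Wait, Sync}
E[lock U EX (EF (¬alarm ∨ ¬lock))]: least fixpoint, start Z0 = Sat(EX (EF (¬alarm ∨ ¬lock))) = {Send, Ack, Retry, Store, Wait, Sync}, add states in Sat(lock) with some successor in Z. Already a fixed point.
Sat(E[lock U EX (EF (¬alarm ∨ ¬lock))]) = {Send, Ack, Retry, Store, Wait, Sync}
Sync ∈ Sat(E[lock U EX (EF (¬alarm ∨ ¬lock))]) = {Send, Ack, Retry, Store, Wait, Sync}, so the formula holds at Sync.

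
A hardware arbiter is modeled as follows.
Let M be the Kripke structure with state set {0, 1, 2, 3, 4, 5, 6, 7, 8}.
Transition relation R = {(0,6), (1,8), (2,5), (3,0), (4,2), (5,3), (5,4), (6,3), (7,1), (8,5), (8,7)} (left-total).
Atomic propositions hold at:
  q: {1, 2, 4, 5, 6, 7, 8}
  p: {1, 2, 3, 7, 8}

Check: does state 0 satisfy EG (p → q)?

Sat(p → q) = {0, 1, 2, 4, 5, 6, 7, 8}
EG (p → q): greatest fixpoint, start Z0 = {0, 1, 2, 4, 5, 6, 7, 8}, keep only states in Sat with some successor in Z. Z1 = {0, 1, 2, 4, 5, 7, 8}; Z2 = {1, 2, 4, 5, 7, 8}; fixed.
Sat(EG (p → q)) = {1, 2, 4, 5, 7, 8}
0 ∉ Sat(EG (p → q)) = {1, 2, 4, 5, 7, 8}, so the formula does not hold at 0.

No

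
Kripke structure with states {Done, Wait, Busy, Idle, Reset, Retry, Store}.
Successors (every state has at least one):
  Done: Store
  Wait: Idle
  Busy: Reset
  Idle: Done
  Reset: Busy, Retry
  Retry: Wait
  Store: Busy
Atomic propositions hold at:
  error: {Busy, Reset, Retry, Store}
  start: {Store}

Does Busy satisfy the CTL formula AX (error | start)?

Sat(error | start) = {Busy, Reset, Retry, Store}
Sat(AX (error | start)) = {s : every successor in {Busy, Reset, Retry, Store}} = {Done, Busy, Reset, Store}
Busy ∈ Sat(AX (error | start)) = {Done, Busy, Reset, Store}, so the formula holds at Busy.

Yes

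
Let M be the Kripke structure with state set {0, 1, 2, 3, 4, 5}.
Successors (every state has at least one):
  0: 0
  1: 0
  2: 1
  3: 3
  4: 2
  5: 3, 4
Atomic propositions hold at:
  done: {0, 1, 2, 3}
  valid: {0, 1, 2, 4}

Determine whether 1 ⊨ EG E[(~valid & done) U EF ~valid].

Sat(~valid) = {3, 5}
Sat(~valid & done) = {3}
EF ~valid: least fixpoint, start Z0 = {3, 5}, add states with some successor in Z. Already a fixed point.
Sat(EF ~valid) = {3, 5}
E[(~valid & done) U EF ~valid]: least fixpoint, start Z0 = Sat(EF ~valid) = {3, 5}, add states in Sat(~valid & done) with some successor in Z. Already a fixed point.
Sat(E[(~valid & done) U EF ~valid]) = {3, 5}
EG E[(~valid & done) U EF ~valid]: greatest fixpoint, start Z0 = {3, 5}, keep only states in Sat with some successor in Z. Already a fixed point.
Sat(EG E[(~valid & done) U EF ~valid]) = {3, 5}
1 ∉ Sat(EG E[(~valid & done) U EF ~valid]) = {3, 5}, so the formula does not hold at 1.

No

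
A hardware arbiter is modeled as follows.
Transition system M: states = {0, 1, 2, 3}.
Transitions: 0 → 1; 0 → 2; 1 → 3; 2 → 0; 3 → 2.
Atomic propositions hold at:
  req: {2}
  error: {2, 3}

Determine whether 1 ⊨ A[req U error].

No

A[req U error]: least fixpoint, start Z0 = Sat(error) = {2, 3}, add states in Sat(req) with every successor in Z. Already a fixed point.
Sat(A[req U error]) = {2, 3}
1 ∉ Sat(A[req U error]) = {2, 3}, so the formula does not hold at 1.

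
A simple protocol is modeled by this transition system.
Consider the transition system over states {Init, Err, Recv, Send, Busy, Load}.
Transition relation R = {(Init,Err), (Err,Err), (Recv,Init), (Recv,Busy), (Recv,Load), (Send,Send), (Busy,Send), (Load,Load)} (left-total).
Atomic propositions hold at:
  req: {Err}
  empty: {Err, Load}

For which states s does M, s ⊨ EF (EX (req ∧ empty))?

Sat(req ∧ empty) = {Err}
Sat(EX (req ∧ empty)) = {s : some successor in {Err}} = {Init, Err}
EF (EX (req ∧ empty)): least fixpoint, start Z0 = {Init, Err}, add states with some successor in Z. Z1 = {Init, Err, Recv}; fixed.
Sat(EF (EX (req ∧ empty))) = {Init, Err, Recv}

{Init, Err, Recv}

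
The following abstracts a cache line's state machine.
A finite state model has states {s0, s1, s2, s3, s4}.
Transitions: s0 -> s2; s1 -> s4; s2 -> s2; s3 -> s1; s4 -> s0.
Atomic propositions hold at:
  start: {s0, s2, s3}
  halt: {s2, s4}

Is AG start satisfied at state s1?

AG start: greatest fixpoint, start Z0 = {s0, s2, s3}, keep only states in Sat with every successor in Z. Z1 = {s0, s2}; fixed.
Sat(AG start) = {s0, s2}
s1 ∉ Sat(AG start) = {s0, s2}, so the formula does not hold at s1.

No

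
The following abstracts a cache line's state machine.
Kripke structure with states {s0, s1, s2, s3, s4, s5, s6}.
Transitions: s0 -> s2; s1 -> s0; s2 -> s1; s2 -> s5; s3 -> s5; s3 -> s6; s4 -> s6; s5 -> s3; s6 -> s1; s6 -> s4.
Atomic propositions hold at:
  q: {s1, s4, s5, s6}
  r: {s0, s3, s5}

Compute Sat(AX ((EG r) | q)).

EG r: greatest fixpoint, start Z0 = {s0, s3, s5}, keep only states in Sat with some successor in Z. Z1 = {s3, s5}; fixed.
Sat(EG r) = {s3, s5}
Sat((EG r) | q) = {s1, s3, s4, s5, s6}
Sat(AX ((EG r) | q)) = {s : every successor in {s1, s3, s4, s5, s6}} = {s2, s3, s4, s5, s6}

{s2, s3, s4, s5, s6}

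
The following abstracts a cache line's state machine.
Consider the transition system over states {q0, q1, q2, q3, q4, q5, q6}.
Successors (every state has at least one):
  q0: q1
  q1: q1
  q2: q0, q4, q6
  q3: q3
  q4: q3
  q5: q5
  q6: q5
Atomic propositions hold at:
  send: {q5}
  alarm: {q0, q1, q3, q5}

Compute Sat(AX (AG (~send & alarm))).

{q0, q1, q3, q4}

Sat(~send) = {q0, q1, q2, q3, q4, q6}
Sat(~send & alarm) = {q0, q1, q3}
AG (~send & alarm): greatest fixpoint, start Z0 = {q0, q1, q3}, keep only states in Sat with every successor in Z. Already a fixed point.
Sat(AG (~send & alarm)) = {q0, q1, q3}
Sat(AX (AG (~send & alarm))) = {s : every successor in {q0, q1, q3}} = {q0, q1, q3, q4}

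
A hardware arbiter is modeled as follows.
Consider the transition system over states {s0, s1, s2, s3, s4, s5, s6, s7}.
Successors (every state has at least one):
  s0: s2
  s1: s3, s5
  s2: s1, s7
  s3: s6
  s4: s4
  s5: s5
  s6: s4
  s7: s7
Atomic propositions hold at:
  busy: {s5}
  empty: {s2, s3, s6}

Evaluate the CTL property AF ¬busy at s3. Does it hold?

Sat(¬busy) = {s0, s1, s2, s3, s4, s6, s7}
AF ¬busy: least fixpoint, start Z0 = {s0, s1, s2, s3, s4, s6, s7}, add states with every successor in Z. Already a fixed point.
Sat(AF ¬busy) = {s0, s1, s2, s3, s4, s6, s7}
s3 ∈ Sat(AF ¬busy) = {s0, s1, s2, s3, s4, s6, s7}, so the formula holds at s3.

Yes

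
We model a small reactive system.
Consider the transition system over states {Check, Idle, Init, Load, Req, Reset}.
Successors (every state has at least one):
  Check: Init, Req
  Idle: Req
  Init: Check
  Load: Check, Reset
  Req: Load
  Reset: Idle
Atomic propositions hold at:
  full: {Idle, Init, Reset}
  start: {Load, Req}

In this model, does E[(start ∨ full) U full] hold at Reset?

Yes

Sat(start ∨ full) = {Idle, Init, Load, Req, Reset}
E[(start ∨ full) U full]: least fixpoint, start Z0 = Sat(full) = {Idle, Init, Reset}, add states in Sat(start ∨ full) with some successor in Z. Z1 = {Idle, Init, Load, Reset}; Z2 = {Idle, Init, Load, Req, Reset}; fixed.
Sat(E[(start ∨ full) U full]) = {Idle, Init, Load, Req, Reset}
Reset ∈ Sat(E[(start ∨ full) U full]) = {Idle, Init, Load, Req, Reset}, so the formula holds at Reset.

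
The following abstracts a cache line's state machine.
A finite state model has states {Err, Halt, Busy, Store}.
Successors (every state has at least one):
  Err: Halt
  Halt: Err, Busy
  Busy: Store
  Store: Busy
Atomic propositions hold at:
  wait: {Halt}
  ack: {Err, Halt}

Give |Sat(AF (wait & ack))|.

Sat(wait & ack) = {Halt}
AF (wait & ack): least fixpoint, start Z0 = {Halt}, add states with every successor in Z. Z1 = {Err, Halt}; fixed.
Sat(AF (wait & ack)) = {Err, Halt}
|Sat(AF (wait & ack))| = |{Err, Halt}| = 2.

2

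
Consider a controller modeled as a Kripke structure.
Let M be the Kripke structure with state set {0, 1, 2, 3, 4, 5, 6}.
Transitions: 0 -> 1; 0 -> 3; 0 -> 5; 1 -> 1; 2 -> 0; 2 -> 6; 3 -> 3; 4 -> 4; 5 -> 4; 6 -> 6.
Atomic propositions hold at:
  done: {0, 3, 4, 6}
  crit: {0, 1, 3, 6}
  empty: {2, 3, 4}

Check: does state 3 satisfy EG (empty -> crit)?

Sat(empty -> crit) = {0, 1, 3, 5, 6}
EG (empty -> crit): greatest fixpoint, start Z0 = {0, 1, 3, 5, 6}, keep only states in Sat with some successor in Z. Z1 = {0, 1, 3, 6}; fixed.
Sat(EG (empty -> crit)) = {0, 1, 3, 6}
3 ∈ Sat(EG (empty -> crit)) = {0, 1, 3, 6}, so the formula holds at 3.

Yes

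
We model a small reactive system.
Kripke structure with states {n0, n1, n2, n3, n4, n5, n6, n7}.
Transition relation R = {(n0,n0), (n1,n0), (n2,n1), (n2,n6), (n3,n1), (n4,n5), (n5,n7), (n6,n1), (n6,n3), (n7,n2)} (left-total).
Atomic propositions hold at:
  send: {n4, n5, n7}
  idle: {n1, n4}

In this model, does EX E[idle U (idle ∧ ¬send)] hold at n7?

No

Sat(¬send) = {n0, n1, n2, n3, n6}
Sat(idle ∧ ¬send) = {n1}
E[idle U (idle ∧ ¬send)]: least fixpoint, start Z0 = Sat((idle ∧ ¬send)) = {n1}, add states in Sat(idle) with some successor in Z. Already a fixed point.
Sat(E[idle U (idle ∧ ¬send)]) = {n1}
Sat(EX E[idle U (idle ∧ ¬send)]) = {s : some successor in {n1}} = {n2, n3, n6}
n7 ∉ Sat(EX E[idle U (idle ∧ ¬send)]) = {n2, n3, n6}, so the formula does not hold at n7.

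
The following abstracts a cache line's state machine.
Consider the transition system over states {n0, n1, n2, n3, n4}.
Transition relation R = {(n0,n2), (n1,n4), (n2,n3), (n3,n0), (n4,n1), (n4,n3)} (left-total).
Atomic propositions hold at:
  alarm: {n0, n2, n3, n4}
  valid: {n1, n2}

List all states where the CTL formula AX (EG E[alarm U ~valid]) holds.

Sat(~valid) = {n0, n3, n4}
E[alarm U ~valid]: least fixpoint, start Z0 = Sat(~valid) = {n0, n3, n4}, add states in Sat(alarm) with some successor in Z. Z1 = {n0, n2, n3, n4}; fixed.
Sat(E[alarm U ~valid]) = {n0, n2, n3, n4}
EG E[alarm U ~valid]: greatest fixpoint, start Z0 = {n0, n2, n3, n4}, keep only states in Sat with some successor in Z. Already a fixed point.
Sat(EG E[alarm U ~valid]) = {n0, n2, n3, n4}
Sat(AX (EG E[alarm U ~valid])) = {s : every successor in {n0, n2, n3, n4}} = {n0, n1, n2, n3}

{n0, n1, n2, n3}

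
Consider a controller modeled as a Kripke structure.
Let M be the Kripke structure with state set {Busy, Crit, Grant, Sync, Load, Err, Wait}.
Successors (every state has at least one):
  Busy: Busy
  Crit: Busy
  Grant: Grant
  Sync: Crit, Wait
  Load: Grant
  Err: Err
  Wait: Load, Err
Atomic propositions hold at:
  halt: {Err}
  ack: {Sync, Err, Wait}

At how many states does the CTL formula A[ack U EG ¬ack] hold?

4

Sat(¬ack) = {Busy, Crit, Grant, Load}
EG ¬ack: greatest fixpoint, start Z0 = {Busy, Crit, Grant, Load}, keep only states in Sat with some successor in Z. Already a fixed point.
Sat(EG ¬ack) = {Busy, Crit, Grant, Load}
A[ack U EG ¬ack]: least fixpoint, start Z0 = Sat(EG ¬ack) = {Busy, Crit, Grant, Load}, add states in Sat(ack) with every successor in Z. Already a fixed point.
Sat(A[ack U EG ¬ack]) = {Busy, Crit, Grant, Load}
|Sat(A[ack U EG ¬ack])| = |{Busy, Crit, Grant, Load}| = 4.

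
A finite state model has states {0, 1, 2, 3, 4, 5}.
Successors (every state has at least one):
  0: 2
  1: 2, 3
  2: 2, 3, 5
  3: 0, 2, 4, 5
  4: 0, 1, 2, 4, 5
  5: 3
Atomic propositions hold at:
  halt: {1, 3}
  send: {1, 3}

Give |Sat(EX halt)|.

4

Sat(EX halt) = {s : some successor in {1, 3}} = {1, 2, 4, 5}
|Sat(EX halt)| = |{1, 2, 4, 5}| = 4.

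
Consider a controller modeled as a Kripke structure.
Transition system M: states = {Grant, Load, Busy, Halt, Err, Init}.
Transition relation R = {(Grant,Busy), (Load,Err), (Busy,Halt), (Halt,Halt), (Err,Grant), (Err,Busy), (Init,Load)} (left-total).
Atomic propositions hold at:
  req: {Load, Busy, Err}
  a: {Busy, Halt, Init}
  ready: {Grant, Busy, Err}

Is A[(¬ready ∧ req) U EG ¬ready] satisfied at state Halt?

Yes

Sat(¬ready) = {Load, Halt, Init}
Sat(¬ready ∧ req) = {Load}
EG ¬ready: greatest fixpoint, start Z0 = {Load, Halt, Init}, keep only states in Sat with some successor in Z. Z1 = {Halt, Init}; Z2 = {Halt}; fixed.
Sat(EG ¬ready) = {Halt}
A[(¬ready ∧ req) U EG ¬ready]: least fixpoint, start Z0 = Sat(EG ¬ready) = {Halt}, add states in Sat(¬ready ∧ req) with every successor in Z. Already a fixed point.
Sat(A[(¬ready ∧ req) U EG ¬ready]) = {Halt}
Halt ∈ Sat(A[(¬ready ∧ req) U EG ¬ready]) = {Halt}, so the formula holds at Halt.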